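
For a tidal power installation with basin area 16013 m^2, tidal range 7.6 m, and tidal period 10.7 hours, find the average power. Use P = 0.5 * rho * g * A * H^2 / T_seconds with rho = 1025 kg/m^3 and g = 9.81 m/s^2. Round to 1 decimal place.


Convert period to seconds: T = 10.7 * 3600 = 38520.0 s
H^2 = 7.6^2 = 57.76
P = 0.5 * rho * g * A * H^2 / T
P = 0.5 * 1025 * 9.81 * 16013 * 57.76 / 38520.0
P = 120719.2 W

120719.2


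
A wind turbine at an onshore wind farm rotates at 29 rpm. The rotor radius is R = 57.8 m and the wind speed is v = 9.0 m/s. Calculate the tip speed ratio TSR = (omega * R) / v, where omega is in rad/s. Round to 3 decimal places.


Convert rotational speed to rad/s:
  omega = 29 * 2 * pi / 60 = 3.0369 rad/s
Compute tip speed:
  v_tip = omega * R = 3.0369 * 57.8 = 175.531 m/s
Tip speed ratio:
  TSR = v_tip / v_wind = 175.531 / 9.0 = 19.503

19.503


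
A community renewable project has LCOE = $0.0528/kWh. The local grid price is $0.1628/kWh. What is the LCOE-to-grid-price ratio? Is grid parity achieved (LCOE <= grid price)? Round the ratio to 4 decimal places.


Compare LCOE to grid price:
  LCOE = $0.0528/kWh, Grid price = $0.1628/kWh
  Ratio = LCOE / grid_price = 0.0528 / 0.1628 = 0.3243
  Grid parity achieved (ratio <= 1)? yes

0.3243


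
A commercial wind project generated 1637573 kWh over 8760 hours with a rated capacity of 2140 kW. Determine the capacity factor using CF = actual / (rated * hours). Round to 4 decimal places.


Capacity factor = actual output / maximum possible output
Maximum possible = rated * hours = 2140 * 8760 = 18746400 kWh
CF = 1637573 / 18746400
CF = 0.0874

0.0874


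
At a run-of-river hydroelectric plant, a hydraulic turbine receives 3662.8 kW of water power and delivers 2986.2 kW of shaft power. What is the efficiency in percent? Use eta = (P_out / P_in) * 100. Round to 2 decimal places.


Turbine efficiency = (output power / input power) * 100
eta = (2986.2 / 3662.8) * 100
eta = 81.53%

81.53


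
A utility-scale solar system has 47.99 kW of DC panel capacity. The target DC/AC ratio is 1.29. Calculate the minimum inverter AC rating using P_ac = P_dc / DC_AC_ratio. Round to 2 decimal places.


The inverter AC capacity is determined by the DC/AC ratio.
Given: P_dc = 47.99 kW, DC/AC ratio = 1.29
P_ac = P_dc / ratio = 47.99 / 1.29
P_ac = 37.20 kW

37.20


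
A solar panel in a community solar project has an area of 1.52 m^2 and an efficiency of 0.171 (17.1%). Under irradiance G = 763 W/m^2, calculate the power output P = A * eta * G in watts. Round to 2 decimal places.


Use the solar power formula P = A * eta * G.
Given: A = 1.52 m^2, eta = 0.171, G = 763 W/m^2
P = 1.52 * 0.171 * 763
P = 198.32 W

198.32


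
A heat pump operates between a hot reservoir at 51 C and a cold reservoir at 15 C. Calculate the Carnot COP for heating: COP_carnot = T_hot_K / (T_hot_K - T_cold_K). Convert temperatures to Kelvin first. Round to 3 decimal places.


Convert to Kelvin:
  T_hot = 51 + 273.15 = 324.15 K
  T_cold = 15 + 273.15 = 288.15 K
Apply Carnot COP formula:
  COP = T_hot_K / (T_hot_K - T_cold_K) = 324.15 / 36.0
  COP = 9.004

9.004


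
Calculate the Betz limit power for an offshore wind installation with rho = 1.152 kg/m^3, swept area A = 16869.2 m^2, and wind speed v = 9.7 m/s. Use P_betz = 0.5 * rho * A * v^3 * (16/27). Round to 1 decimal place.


The Betz coefficient Cp_max = 16/27 = 0.5926
v^3 = 9.7^3 = 912.673
P_betz = 0.5 * rho * A * v^3 * Cp_max
P_betz = 0.5 * 1.152 * 16869.2 * 912.673 * 0.5926
P_betz = 5255189.6 W

5255189.6


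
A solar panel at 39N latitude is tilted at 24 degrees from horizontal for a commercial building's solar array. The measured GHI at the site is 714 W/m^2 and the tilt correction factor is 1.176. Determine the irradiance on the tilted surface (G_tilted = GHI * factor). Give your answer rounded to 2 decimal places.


Identify the given values:
  GHI = 714 W/m^2, tilt correction factor = 1.176
Apply the formula G_tilted = GHI * factor:
  G_tilted = 714 * 1.176
  G_tilted = 839.66 W/m^2

839.66


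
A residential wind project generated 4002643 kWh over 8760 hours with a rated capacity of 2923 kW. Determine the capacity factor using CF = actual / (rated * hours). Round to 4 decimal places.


Capacity factor = actual output / maximum possible output
Maximum possible = rated * hours = 2923 * 8760 = 25605480 kWh
CF = 4002643 / 25605480
CF = 0.1563

0.1563


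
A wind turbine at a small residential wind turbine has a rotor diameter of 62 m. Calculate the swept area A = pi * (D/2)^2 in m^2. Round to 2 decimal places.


Compute the rotor radius:
  r = D / 2 = 62 / 2 = 31.0 m
Calculate swept area:
  A = pi * r^2 = pi * 31.0^2
  A = 3019.07 m^2

3019.07


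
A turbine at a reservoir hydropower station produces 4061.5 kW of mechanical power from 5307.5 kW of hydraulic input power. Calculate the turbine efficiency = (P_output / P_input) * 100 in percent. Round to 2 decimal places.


Turbine efficiency = (output power / input power) * 100
eta = (4061.5 / 5307.5) * 100
eta = 76.52%

76.52


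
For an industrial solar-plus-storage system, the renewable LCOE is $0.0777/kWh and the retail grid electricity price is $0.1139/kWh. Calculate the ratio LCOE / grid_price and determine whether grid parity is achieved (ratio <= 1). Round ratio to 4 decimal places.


Compare LCOE to grid price:
  LCOE = $0.0777/kWh, Grid price = $0.1139/kWh
  Ratio = LCOE / grid_price = 0.0777 / 0.1139 = 0.6822
  Grid parity achieved (ratio <= 1)? yes

0.6822


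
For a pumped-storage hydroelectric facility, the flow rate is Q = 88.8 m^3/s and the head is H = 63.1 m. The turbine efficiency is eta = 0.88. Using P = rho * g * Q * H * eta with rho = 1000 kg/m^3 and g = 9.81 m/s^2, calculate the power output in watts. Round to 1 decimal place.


Apply the hydropower formula P = rho * g * Q * H * eta
rho * g = 1000 * 9.81 = 9810.0
P = 9810.0 * 88.8 * 63.1 * 0.88
P = 48371995.6 W

48371995.6


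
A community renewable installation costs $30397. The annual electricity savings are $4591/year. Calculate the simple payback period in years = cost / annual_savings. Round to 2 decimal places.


Simple payback period = initial cost / annual savings
Payback = 30397 / 4591
Payback = 6.62 years

6.62


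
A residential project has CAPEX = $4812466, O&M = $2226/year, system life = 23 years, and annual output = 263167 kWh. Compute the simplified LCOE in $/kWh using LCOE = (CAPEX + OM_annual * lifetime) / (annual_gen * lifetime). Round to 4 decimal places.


Total cost = CAPEX + OM * lifetime = 4812466 + 2226 * 23 = 4812466 + 51198 = 4863664
Total generation = annual * lifetime = 263167 * 23 = 6052841 kWh
LCOE = 4863664 / 6052841
LCOE = 0.8035 $/kWh

0.8035


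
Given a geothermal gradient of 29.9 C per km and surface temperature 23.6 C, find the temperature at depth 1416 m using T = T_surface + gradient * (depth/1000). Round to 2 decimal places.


Convert depth to km: 1416 / 1000 = 1.416 km
Temperature increase = gradient * depth_km = 29.9 * 1.416 = 42.34 C
Temperature at depth = T_surface + delta_T = 23.6 + 42.34
T = 65.94 C

65.94


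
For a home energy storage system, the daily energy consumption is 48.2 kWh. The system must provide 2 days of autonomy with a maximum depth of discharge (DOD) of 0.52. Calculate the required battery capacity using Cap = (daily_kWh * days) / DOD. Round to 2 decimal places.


Total energy needed = daily * days = 48.2 * 2 = 96.4 kWh
Account for depth of discharge:
  Cap = total_energy / DOD = 96.4 / 0.52
  Cap = 185.38 kWh

185.38


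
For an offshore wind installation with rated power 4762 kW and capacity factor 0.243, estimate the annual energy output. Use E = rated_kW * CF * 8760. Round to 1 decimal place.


Annual energy = rated_kW * capacity_factor * hours_per_year
Given: P_rated = 4762 kW, CF = 0.243, hours = 8760
E = 4762 * 0.243 * 8760
E = 10136774.2 kWh

10136774.2


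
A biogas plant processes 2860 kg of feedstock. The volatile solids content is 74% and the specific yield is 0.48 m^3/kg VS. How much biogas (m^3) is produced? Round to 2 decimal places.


Compute volatile solids:
  VS = mass * VS_fraction = 2860 * 0.74 = 2116.4 kg
Calculate biogas volume:
  Biogas = VS * specific_yield = 2116.4 * 0.48
  Biogas = 1015.87 m^3

1015.87


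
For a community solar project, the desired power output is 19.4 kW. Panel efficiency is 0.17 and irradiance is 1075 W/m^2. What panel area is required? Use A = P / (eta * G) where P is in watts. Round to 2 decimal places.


Convert target power to watts: P = 19.4 * 1000 = 19400.0 W
Compute denominator: eta * G = 0.17 * 1075 = 182.75
Required area A = P / (eta * G) = 19400.0 / 182.75
A = 106.16 m^2

106.16


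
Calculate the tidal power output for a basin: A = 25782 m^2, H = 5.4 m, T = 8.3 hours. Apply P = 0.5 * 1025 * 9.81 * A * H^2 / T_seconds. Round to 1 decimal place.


Convert period to seconds: T = 8.3 * 3600 = 29880.0 s
H^2 = 5.4^2 = 29.16
P = 0.5 * rho * g * A * H^2 / T
P = 0.5 * 1025 * 9.81 * 25782 * 29.16 / 29880.0
P = 126498.8 W

126498.8


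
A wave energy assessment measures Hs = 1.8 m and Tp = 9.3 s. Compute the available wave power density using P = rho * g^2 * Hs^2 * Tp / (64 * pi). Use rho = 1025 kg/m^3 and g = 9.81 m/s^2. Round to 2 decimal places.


Apply wave power formula:
  g^2 = 9.81^2 = 96.2361
  Hs^2 = 1.8^2 = 3.24
  Numerator = rho * g^2 * Hs^2 * Tp = 1025 * 96.2361 * 3.24 * 9.3 = 2972280.82
  Denominator = 64 * pi = 201.0619
  P = 2972280.82 / 201.0619 = 14782.91 W/m

14782.91


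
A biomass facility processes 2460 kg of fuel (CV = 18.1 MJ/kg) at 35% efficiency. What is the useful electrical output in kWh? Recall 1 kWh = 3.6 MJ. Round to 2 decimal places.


Total energy = mass * CV = 2460 * 18.1 = 44526.0 MJ
Useful energy = total * eta = 44526.0 * 0.35 = 15584.1 MJ
Convert to kWh: 15584.1 / 3.6
Useful energy = 4328.92 kWh

4328.92


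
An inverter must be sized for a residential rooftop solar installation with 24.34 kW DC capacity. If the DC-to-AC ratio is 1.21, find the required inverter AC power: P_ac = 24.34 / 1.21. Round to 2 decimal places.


The inverter AC capacity is determined by the DC/AC ratio.
Given: P_dc = 24.34 kW, DC/AC ratio = 1.21
P_ac = P_dc / ratio = 24.34 / 1.21
P_ac = 20.12 kW

20.12


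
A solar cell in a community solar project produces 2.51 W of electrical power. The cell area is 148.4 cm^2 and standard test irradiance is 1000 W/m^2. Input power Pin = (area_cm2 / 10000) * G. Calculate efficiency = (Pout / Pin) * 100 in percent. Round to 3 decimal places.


First compute the input power:
  Pin = area_cm2 / 10000 * G = 148.4 / 10000 * 1000 = 14.84 W
Then compute efficiency:
  Efficiency = (Pout / Pin) * 100 = (2.51 / 14.84) * 100
  Efficiency = 16.914%

16.914


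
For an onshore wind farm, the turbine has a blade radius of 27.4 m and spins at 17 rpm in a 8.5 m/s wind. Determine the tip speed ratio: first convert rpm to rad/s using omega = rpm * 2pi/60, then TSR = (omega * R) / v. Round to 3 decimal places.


Convert rotational speed to rad/s:
  omega = 17 * 2 * pi / 60 = 1.7802 rad/s
Compute tip speed:
  v_tip = omega * R = 1.7802 * 27.4 = 48.778 m/s
Tip speed ratio:
  TSR = v_tip / v_wind = 48.778 / 8.5 = 5.739

5.739


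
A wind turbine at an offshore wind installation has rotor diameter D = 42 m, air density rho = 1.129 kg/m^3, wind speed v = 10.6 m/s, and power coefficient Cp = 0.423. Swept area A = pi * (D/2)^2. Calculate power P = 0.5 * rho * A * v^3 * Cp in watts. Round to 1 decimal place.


Step 1 -- Compute swept area:
  A = pi * (D/2)^2 = pi * (42/2)^2 = 1385.44 m^2
Step 2 -- Apply wind power equation:
  P = 0.5 * rho * A * v^3 * Cp
  v^3 = 10.6^3 = 1191.016
  P = 0.5 * 1.129 * 1385.44 * 1191.016 * 0.423
  P = 394012.8 W

394012.8


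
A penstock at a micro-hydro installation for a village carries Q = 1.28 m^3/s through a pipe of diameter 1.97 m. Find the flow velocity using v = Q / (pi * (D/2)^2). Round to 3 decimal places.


Compute pipe cross-sectional area:
  A = pi * (D/2)^2 = pi * (1.97/2)^2 = 3.0481 m^2
Calculate velocity:
  v = Q / A = 1.28 / 3.0481
  v = 0.420 m/s

0.420


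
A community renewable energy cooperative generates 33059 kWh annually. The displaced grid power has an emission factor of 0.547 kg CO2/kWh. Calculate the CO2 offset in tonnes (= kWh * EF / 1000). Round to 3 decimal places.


CO2 offset in kg = generation * emission_factor
CO2 offset = 33059 * 0.547 = 18083.27 kg
Convert to tonnes:
  CO2 offset = 18083.27 / 1000 = 18.083 tonnes

18.083


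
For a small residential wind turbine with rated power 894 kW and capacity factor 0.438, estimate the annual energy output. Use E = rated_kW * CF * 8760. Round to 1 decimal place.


Annual energy = rated_kW * capacity_factor * hours_per_year
Given: P_rated = 894 kW, CF = 0.438, hours = 8760
E = 894 * 0.438 * 8760
E = 3430170.7 kWh

3430170.7


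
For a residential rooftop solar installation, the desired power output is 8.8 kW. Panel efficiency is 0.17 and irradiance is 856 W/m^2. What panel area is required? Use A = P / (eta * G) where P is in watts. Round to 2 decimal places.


Convert target power to watts: P = 8.8 * 1000 = 8800.0 W
Compute denominator: eta * G = 0.17 * 856 = 145.52
Required area A = P / (eta * G) = 8800.0 / 145.52
A = 60.47 m^2

60.47


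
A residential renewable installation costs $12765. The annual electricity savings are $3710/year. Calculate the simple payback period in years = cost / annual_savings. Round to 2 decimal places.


Simple payback period = initial cost / annual savings
Payback = 12765 / 3710
Payback = 3.44 years

3.44


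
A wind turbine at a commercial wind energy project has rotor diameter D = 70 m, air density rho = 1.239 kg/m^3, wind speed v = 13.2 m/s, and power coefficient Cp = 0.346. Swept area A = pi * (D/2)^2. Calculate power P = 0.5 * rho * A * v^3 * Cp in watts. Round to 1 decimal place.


Step 1 -- Compute swept area:
  A = pi * (D/2)^2 = pi * (70/2)^2 = 3848.45 m^2
Step 2 -- Apply wind power equation:
  P = 0.5 * rho * A * v^3 * Cp
  v^3 = 13.2^3 = 2299.968
  P = 0.5 * 1.239 * 3848.45 * 2299.968 * 0.346
  P = 1897252.6 W

1897252.6


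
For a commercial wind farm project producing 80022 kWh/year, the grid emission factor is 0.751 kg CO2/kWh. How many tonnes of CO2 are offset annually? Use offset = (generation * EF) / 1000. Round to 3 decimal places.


CO2 offset in kg = generation * emission_factor
CO2 offset = 80022 * 0.751 = 60096.52 kg
Convert to tonnes:
  CO2 offset = 60096.52 / 1000 = 60.097 tonnes

60.097


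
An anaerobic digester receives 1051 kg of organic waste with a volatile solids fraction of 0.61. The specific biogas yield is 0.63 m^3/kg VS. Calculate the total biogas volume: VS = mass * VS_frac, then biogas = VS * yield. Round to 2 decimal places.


Compute volatile solids:
  VS = mass * VS_fraction = 1051 * 0.61 = 641.11 kg
Calculate biogas volume:
  Biogas = VS * specific_yield = 641.11 * 0.63
  Biogas = 403.90 m^3

403.90


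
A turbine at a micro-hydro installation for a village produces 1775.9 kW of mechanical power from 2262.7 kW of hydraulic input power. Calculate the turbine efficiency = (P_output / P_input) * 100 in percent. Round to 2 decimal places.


Turbine efficiency = (output power / input power) * 100
eta = (1775.9 / 2262.7) * 100
eta = 78.49%

78.49


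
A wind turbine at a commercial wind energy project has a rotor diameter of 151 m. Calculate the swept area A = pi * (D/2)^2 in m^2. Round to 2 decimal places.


Compute the rotor radius:
  r = D / 2 = 151 / 2 = 75.5 m
Calculate swept area:
  A = pi * r^2 = pi * 75.5^2
  A = 17907.86 m^2

17907.86


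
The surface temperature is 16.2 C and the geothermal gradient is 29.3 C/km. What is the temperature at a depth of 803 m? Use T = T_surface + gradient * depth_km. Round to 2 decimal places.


Convert depth to km: 803 / 1000 = 0.803 km
Temperature increase = gradient * depth_km = 29.3 * 0.803 = 23.53 C
Temperature at depth = T_surface + delta_T = 16.2 + 23.53
T = 39.73 C

39.73


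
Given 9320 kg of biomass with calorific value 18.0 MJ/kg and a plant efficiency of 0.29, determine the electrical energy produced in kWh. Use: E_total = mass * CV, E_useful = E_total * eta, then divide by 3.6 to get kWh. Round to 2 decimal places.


Total energy = mass * CV = 9320 * 18.0 = 167760.0 MJ
Useful energy = total * eta = 167760.0 * 0.29 = 48650.4 MJ
Convert to kWh: 48650.4 / 3.6
Useful energy = 13514.00 kWh

13514.00


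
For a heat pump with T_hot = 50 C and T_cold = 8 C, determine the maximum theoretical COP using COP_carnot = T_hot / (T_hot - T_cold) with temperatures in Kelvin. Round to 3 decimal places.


Convert to Kelvin:
  T_hot = 50 + 273.15 = 323.15 K
  T_cold = 8 + 273.15 = 281.15 K
Apply Carnot COP formula:
  COP = T_hot_K / (T_hot_K - T_cold_K) = 323.15 / 42.0
  COP = 7.694

7.694


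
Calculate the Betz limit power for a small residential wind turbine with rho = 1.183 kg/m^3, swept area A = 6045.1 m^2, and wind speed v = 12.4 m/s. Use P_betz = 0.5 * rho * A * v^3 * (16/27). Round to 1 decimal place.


The Betz coefficient Cp_max = 16/27 = 0.5926
v^3 = 12.4^3 = 1906.624
P_betz = 0.5 * rho * A * v^3 * Cp_max
P_betz = 0.5 * 1.183 * 6045.1 * 1906.624 * 0.5926
P_betz = 4039982.8 W

4039982.8


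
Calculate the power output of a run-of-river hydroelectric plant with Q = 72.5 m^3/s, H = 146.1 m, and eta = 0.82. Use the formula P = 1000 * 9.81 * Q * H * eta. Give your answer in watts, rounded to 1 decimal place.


Apply the hydropower formula P = rho * g * Q * H * eta
rho * g = 1000 * 9.81 = 9810.0
P = 9810.0 * 72.5 * 146.1 * 0.82
P = 85206177.5 W

85206177.5


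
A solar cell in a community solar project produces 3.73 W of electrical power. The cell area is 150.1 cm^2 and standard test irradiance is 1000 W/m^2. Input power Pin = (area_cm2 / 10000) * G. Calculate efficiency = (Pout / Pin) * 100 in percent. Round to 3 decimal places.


First compute the input power:
  Pin = area_cm2 / 10000 * G = 150.1 / 10000 * 1000 = 15.01 W
Then compute efficiency:
  Efficiency = (Pout / Pin) * 100 = (3.73 / 15.01) * 100
  Efficiency = 24.850%

24.850


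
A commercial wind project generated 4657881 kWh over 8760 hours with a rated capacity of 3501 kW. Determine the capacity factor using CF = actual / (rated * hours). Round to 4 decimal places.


Capacity factor = actual output / maximum possible output
Maximum possible = rated * hours = 3501 * 8760 = 30668760 kWh
CF = 4657881 / 30668760
CF = 0.1519

0.1519


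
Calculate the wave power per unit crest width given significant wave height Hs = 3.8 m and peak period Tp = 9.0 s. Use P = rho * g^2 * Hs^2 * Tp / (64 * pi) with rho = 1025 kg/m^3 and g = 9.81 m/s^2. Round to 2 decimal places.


Apply wave power formula:
  g^2 = 9.81^2 = 96.2361
  Hs^2 = 3.8^2 = 14.44
  Numerator = rho * g^2 * Hs^2 * Tp = 1025 * 96.2361 * 14.44 * 9.0 = 12819514.64
  Denominator = 64 * pi = 201.0619
  P = 12819514.64 / 201.0619 = 63759.04 W/m

63759.04


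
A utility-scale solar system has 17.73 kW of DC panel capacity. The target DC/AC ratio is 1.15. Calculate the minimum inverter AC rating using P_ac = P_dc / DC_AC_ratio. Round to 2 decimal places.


The inverter AC capacity is determined by the DC/AC ratio.
Given: P_dc = 17.73 kW, DC/AC ratio = 1.15
P_ac = P_dc / ratio = 17.73 / 1.15
P_ac = 15.42 kW

15.42


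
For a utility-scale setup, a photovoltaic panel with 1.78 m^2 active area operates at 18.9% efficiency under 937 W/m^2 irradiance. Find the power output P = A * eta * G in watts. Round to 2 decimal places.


Use the solar power formula P = A * eta * G.
Given: A = 1.78 m^2, eta = 0.189, G = 937 W/m^2
P = 1.78 * 0.189 * 937
P = 315.23 W

315.23


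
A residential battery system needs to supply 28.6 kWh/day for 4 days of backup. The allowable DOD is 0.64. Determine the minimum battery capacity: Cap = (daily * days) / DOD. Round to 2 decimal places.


Total energy needed = daily * days = 28.6 * 4 = 114.4 kWh
Account for depth of discharge:
  Cap = total_energy / DOD = 114.4 / 0.64
  Cap = 178.75 kWh

178.75


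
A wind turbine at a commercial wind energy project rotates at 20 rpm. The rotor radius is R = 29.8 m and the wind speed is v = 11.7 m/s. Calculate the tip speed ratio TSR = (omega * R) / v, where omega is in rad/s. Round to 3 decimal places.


Convert rotational speed to rad/s:
  omega = 20 * 2 * pi / 60 = 2.0944 rad/s
Compute tip speed:
  v_tip = omega * R = 2.0944 * 29.8 = 62.413 m/s
Tip speed ratio:
  TSR = v_tip / v_wind = 62.413 / 11.7 = 5.334

5.334


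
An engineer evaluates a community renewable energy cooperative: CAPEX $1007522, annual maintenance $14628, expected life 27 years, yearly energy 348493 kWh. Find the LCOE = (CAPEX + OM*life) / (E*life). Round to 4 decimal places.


Total cost = CAPEX + OM * lifetime = 1007522 + 14628 * 27 = 1007522 + 394956 = 1402478
Total generation = annual * lifetime = 348493 * 27 = 9409311 kWh
LCOE = 1402478 / 9409311
LCOE = 0.1491 $/kWh

0.1491


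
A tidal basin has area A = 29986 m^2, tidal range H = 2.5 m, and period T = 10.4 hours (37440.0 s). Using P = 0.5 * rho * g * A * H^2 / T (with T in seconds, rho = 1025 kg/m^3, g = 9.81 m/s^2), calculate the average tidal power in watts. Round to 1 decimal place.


Convert period to seconds: T = 10.4 * 3600 = 37440.0 s
H^2 = 2.5^2 = 6.25
P = 0.5 * rho * g * A * H^2 / T
P = 0.5 * 1025 * 9.81 * 29986 * 6.25 / 37440.0
P = 25166.7 W

25166.7


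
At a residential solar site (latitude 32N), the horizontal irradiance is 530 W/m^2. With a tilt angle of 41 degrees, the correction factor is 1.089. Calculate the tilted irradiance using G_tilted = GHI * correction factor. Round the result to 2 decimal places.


Identify the given values:
  GHI = 530 W/m^2, tilt correction factor = 1.089
Apply the formula G_tilted = GHI * factor:
  G_tilted = 530 * 1.089
  G_tilted = 577.17 W/m^2

577.17


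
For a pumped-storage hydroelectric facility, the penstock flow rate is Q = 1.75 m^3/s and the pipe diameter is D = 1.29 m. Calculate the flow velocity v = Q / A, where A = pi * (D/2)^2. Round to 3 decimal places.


Compute pipe cross-sectional area:
  A = pi * (D/2)^2 = pi * (1.29/2)^2 = 1.307 m^2
Calculate velocity:
  v = Q / A = 1.75 / 1.307
  v = 1.339 m/s

1.339


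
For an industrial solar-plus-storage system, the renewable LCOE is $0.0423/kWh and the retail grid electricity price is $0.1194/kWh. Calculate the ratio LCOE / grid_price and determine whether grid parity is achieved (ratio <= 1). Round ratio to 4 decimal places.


Compare LCOE to grid price:
  LCOE = $0.0423/kWh, Grid price = $0.1194/kWh
  Ratio = LCOE / grid_price = 0.0423 / 0.1194 = 0.3543
  Grid parity achieved (ratio <= 1)? yes

0.3543


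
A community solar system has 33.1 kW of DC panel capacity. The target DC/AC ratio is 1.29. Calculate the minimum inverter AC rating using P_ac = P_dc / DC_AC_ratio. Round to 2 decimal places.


The inverter AC capacity is determined by the DC/AC ratio.
Given: P_dc = 33.1 kW, DC/AC ratio = 1.29
P_ac = P_dc / ratio = 33.1 / 1.29
P_ac = 25.66 kW

25.66


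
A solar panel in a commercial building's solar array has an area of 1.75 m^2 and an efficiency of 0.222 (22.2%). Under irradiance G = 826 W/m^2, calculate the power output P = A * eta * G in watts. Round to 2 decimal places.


Use the solar power formula P = A * eta * G.
Given: A = 1.75 m^2, eta = 0.222, G = 826 W/m^2
P = 1.75 * 0.222 * 826
P = 320.90 W

320.90


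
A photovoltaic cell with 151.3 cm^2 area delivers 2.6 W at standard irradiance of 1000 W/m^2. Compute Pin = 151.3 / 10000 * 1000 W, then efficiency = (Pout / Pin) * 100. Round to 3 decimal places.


First compute the input power:
  Pin = area_cm2 / 10000 * G = 151.3 / 10000 * 1000 = 15.13 W
Then compute efficiency:
  Efficiency = (Pout / Pin) * 100 = (2.6 / 15.13) * 100
  Efficiency = 17.184%

17.184


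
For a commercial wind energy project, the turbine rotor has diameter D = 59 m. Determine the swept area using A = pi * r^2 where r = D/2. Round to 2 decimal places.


Compute the rotor radius:
  r = D / 2 = 59 / 2 = 29.5 m
Calculate swept area:
  A = pi * r^2 = pi * 29.5^2
  A = 2733.97 m^2

2733.97


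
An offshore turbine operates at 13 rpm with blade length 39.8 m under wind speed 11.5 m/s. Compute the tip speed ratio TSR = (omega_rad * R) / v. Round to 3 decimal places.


Convert rotational speed to rad/s:
  omega = 13 * 2 * pi / 60 = 1.3614 rad/s
Compute tip speed:
  v_tip = omega * R = 1.3614 * 39.8 = 54.182 m/s
Tip speed ratio:
  TSR = v_tip / v_wind = 54.182 / 11.5 = 4.711

4.711


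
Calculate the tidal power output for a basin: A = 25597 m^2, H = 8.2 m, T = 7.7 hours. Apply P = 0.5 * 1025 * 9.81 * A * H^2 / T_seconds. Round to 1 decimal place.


Convert period to seconds: T = 7.7 * 3600 = 27720.0 s
H^2 = 8.2^2 = 67.24
P = 0.5 * rho * g * A * H^2 / T
P = 0.5 * 1025 * 9.81 * 25597 * 67.24 / 27720.0
P = 312166.6 W

312166.6


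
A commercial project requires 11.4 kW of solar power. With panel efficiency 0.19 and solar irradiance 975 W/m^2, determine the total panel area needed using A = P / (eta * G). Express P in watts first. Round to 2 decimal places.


Convert target power to watts: P = 11.4 * 1000 = 11400.0 W
Compute denominator: eta * G = 0.19 * 975 = 185.25
Required area A = P / (eta * G) = 11400.0 / 185.25
A = 61.54 m^2

61.54


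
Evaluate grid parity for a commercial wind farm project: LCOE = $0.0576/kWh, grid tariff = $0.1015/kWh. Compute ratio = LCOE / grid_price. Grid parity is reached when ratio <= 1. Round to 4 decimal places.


Compare LCOE to grid price:
  LCOE = $0.0576/kWh, Grid price = $0.1015/kWh
  Ratio = LCOE / grid_price = 0.0576 / 0.1015 = 0.5675
  Grid parity achieved (ratio <= 1)? yes

0.5675


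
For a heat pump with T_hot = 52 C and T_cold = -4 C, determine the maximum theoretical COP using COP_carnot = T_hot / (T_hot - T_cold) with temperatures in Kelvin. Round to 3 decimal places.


Convert to Kelvin:
  T_hot = 52 + 273.15 = 325.15 K
  T_cold = -4 + 273.15 = 269.15 K
Apply Carnot COP formula:
  COP = T_hot_K / (T_hot_K - T_cold_K) = 325.15 / 56.0
  COP = 5.806

5.806


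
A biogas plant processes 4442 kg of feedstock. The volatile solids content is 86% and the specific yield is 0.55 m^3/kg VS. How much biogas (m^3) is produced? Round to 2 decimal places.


Compute volatile solids:
  VS = mass * VS_fraction = 4442 * 0.86 = 3820.12 kg
Calculate biogas volume:
  Biogas = VS * specific_yield = 3820.12 * 0.55
  Biogas = 2101.07 m^3

2101.07


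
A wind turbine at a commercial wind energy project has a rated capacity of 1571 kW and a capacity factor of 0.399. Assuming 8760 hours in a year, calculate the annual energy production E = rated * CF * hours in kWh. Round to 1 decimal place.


Annual energy = rated_kW * capacity_factor * hours_per_year
Given: P_rated = 1571 kW, CF = 0.399, hours = 8760
E = 1571 * 0.399 * 8760
E = 5491022.0 kWh

5491022.0


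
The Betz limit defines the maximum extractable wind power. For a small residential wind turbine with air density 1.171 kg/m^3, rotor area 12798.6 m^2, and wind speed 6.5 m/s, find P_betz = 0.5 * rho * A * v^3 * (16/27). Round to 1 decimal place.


The Betz coefficient Cp_max = 16/27 = 0.5926
v^3 = 6.5^3 = 274.625
P_betz = 0.5 * rho * A * v^3 * Cp_max
P_betz = 0.5 * 1.171 * 12798.6 * 274.625 * 0.5926
P_betz = 1219510.8 W

1219510.8


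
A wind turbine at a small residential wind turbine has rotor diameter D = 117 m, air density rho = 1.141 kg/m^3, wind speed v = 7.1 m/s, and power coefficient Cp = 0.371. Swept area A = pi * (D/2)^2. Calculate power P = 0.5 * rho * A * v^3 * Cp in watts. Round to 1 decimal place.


Step 1 -- Compute swept area:
  A = pi * (D/2)^2 = pi * (117/2)^2 = 10751.32 m^2
Step 2 -- Apply wind power equation:
  P = 0.5 * rho * A * v^3 * Cp
  v^3 = 7.1^3 = 357.911
  P = 0.5 * 1.141 * 10751.32 * 357.911 * 0.371
  P = 814453.3 W

814453.3


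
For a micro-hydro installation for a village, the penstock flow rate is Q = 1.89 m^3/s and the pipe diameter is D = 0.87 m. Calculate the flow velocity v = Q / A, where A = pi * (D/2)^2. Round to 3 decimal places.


Compute pipe cross-sectional area:
  A = pi * (D/2)^2 = pi * (0.87/2)^2 = 0.5945 m^2
Calculate velocity:
  v = Q / A = 1.89 / 0.5945
  v = 3.179 m/s

3.179


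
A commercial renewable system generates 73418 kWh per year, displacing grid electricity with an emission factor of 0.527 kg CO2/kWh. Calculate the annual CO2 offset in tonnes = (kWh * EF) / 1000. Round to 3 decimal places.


CO2 offset in kg = generation * emission_factor
CO2 offset = 73418 * 0.527 = 38691.29 kg
Convert to tonnes:
  CO2 offset = 38691.29 / 1000 = 38.691 tonnes

38.691


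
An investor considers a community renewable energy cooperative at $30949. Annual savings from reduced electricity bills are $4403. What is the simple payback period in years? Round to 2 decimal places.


Simple payback period = initial cost / annual savings
Payback = 30949 / 4403
Payback = 7.03 years

7.03


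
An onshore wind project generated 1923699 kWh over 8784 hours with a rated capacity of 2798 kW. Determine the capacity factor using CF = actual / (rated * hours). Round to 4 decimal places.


Capacity factor = actual output / maximum possible output
Maximum possible = rated * hours = 2798 * 8784 = 24577632 kWh
CF = 1923699 / 24577632
CF = 0.0783

0.0783


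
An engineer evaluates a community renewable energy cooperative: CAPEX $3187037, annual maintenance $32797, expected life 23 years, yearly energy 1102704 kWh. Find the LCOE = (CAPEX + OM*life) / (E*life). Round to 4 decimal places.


Total cost = CAPEX + OM * lifetime = 3187037 + 32797 * 23 = 3187037 + 754331 = 3941368
Total generation = annual * lifetime = 1102704 * 23 = 25362192 kWh
LCOE = 3941368 / 25362192
LCOE = 0.1554 $/kWh

0.1554


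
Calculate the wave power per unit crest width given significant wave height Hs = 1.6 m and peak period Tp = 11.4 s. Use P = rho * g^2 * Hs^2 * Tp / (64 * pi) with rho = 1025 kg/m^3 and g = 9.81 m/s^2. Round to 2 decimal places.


Apply wave power formula:
  g^2 = 9.81^2 = 96.2361
  Hs^2 = 1.6^2 = 2.56
  Numerator = rho * g^2 * Hs^2 * Tp = 1025 * 96.2361 * 2.56 * 11.4 = 2878768.2
  Denominator = 64 * pi = 201.0619
  P = 2878768.2 / 201.0619 = 14317.82 W/m

14317.82


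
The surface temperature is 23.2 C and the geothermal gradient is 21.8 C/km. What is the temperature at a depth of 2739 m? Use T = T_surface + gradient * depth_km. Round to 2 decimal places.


Convert depth to km: 2739 / 1000 = 2.739 km
Temperature increase = gradient * depth_km = 21.8 * 2.739 = 59.71 C
Temperature at depth = T_surface + delta_T = 23.2 + 59.71
T = 82.91 C

82.91


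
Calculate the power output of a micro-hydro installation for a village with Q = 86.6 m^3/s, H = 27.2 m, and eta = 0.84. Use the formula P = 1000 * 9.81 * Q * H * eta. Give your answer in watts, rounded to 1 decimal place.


Apply the hydropower formula P = rho * g * Q * H * eta
rho * g = 1000 * 9.81 = 9810.0
P = 9810.0 * 86.6 * 27.2 * 0.84
P = 19410427.0 W

19410427.0


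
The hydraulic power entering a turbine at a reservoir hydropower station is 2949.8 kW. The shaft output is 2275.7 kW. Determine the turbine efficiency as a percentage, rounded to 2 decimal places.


Turbine efficiency = (output power / input power) * 100
eta = (2275.7 / 2949.8) * 100
eta = 77.15%

77.15


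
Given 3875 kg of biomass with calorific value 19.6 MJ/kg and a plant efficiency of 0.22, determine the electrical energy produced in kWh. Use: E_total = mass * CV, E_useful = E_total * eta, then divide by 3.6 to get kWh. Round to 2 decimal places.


Total energy = mass * CV = 3875 * 19.6 = 75950.0 MJ
Useful energy = total * eta = 75950.0 * 0.22 = 16709.0 MJ
Convert to kWh: 16709.0 / 3.6
Useful energy = 4641.39 kWh

4641.39


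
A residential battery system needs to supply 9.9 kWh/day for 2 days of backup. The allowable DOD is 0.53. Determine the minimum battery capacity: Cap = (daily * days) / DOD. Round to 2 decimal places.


Total energy needed = daily * days = 9.9 * 2 = 19.8 kWh
Account for depth of discharge:
  Cap = total_energy / DOD = 19.8 / 0.53
  Cap = 37.36 kWh

37.36


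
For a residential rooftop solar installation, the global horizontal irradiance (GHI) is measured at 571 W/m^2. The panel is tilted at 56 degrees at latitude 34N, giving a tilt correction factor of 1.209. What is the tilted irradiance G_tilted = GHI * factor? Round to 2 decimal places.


Identify the given values:
  GHI = 571 W/m^2, tilt correction factor = 1.209
Apply the formula G_tilted = GHI * factor:
  G_tilted = 571 * 1.209
  G_tilted = 690.34 W/m^2

690.34


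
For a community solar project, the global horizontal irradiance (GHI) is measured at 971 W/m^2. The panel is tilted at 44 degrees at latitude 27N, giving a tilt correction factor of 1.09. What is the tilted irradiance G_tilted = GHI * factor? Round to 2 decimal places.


Identify the given values:
  GHI = 971 W/m^2, tilt correction factor = 1.09
Apply the formula G_tilted = GHI * factor:
  G_tilted = 971 * 1.09
  G_tilted = 1058.39 W/m^2

1058.39


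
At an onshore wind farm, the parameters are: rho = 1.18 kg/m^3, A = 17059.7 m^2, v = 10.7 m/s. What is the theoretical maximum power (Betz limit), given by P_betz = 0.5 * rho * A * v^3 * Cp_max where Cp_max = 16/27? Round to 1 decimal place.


The Betz coefficient Cp_max = 16/27 = 0.5926
v^3 = 10.7^3 = 1225.043
P_betz = 0.5 * rho * A * v^3 * Cp_max
P_betz = 0.5 * 1.18 * 17059.7 * 1225.043 * 0.5926
P_betz = 7306862.8 W

7306862.8


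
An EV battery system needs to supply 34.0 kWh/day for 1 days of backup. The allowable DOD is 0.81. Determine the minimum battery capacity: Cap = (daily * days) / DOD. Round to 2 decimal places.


Total energy needed = daily * days = 34.0 * 1 = 34.0 kWh
Account for depth of discharge:
  Cap = total_energy / DOD = 34.0 / 0.81
  Cap = 41.98 kWh

41.98


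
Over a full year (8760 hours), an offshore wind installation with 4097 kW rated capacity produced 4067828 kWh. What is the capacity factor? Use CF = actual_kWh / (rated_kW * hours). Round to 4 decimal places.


Capacity factor = actual output / maximum possible output
Maximum possible = rated * hours = 4097 * 8760 = 35889720 kWh
CF = 4067828 / 35889720
CF = 0.1133

0.1133


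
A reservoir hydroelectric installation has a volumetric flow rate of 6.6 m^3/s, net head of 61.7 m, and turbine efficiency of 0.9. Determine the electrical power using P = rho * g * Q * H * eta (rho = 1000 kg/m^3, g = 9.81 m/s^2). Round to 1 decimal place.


Apply the hydropower formula P = rho * g * Q * H * eta
rho * g = 1000 * 9.81 = 9810.0
P = 9810.0 * 6.6 * 61.7 * 0.9
P = 3595345.4 W

3595345.4


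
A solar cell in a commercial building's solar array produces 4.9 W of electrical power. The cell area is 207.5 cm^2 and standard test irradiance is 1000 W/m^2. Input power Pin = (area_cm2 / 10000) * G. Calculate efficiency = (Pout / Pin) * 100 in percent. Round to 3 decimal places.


First compute the input power:
  Pin = area_cm2 / 10000 * G = 207.5 / 10000 * 1000 = 20.75 W
Then compute efficiency:
  Efficiency = (Pout / Pin) * 100 = (4.9 / 20.75) * 100
  Efficiency = 23.614%

23.614


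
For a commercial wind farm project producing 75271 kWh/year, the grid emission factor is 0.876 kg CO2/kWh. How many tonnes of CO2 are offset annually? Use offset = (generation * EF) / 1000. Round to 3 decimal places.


CO2 offset in kg = generation * emission_factor
CO2 offset = 75271 * 0.876 = 65937.4 kg
Convert to tonnes:
  CO2 offset = 65937.4 / 1000 = 65.937 tonnes

65.937


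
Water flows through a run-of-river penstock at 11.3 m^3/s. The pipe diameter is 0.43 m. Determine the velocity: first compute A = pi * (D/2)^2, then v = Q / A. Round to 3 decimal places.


Compute pipe cross-sectional area:
  A = pi * (D/2)^2 = pi * (0.43/2)^2 = 0.1452 m^2
Calculate velocity:
  v = Q / A = 11.3 / 0.1452
  v = 77.813 m/s

77.813


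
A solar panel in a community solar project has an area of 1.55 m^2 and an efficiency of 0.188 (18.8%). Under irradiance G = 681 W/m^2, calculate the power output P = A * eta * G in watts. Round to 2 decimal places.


Use the solar power formula P = A * eta * G.
Given: A = 1.55 m^2, eta = 0.188, G = 681 W/m^2
P = 1.55 * 0.188 * 681
P = 198.44 W

198.44


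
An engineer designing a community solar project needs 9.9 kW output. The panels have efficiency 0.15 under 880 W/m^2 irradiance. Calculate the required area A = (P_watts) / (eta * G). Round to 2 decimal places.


Convert target power to watts: P = 9.9 * 1000 = 9900.0 W
Compute denominator: eta * G = 0.15 * 880 = 132.0
Required area A = P / (eta * G) = 9900.0 / 132.0
A = 75.00 m^2

75.00


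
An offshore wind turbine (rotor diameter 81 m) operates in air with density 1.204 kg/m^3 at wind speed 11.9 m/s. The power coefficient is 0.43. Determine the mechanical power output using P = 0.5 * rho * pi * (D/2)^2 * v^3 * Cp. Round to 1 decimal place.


Step 1 -- Compute swept area:
  A = pi * (D/2)^2 = pi * (81/2)^2 = 5153.0 m^2
Step 2 -- Apply wind power equation:
  P = 0.5 * rho * A * v^3 * Cp
  v^3 = 11.9^3 = 1685.159
  P = 0.5 * 1.204 * 5153.0 * 1685.159 * 0.43
  P = 2247841.8 W

2247841.8


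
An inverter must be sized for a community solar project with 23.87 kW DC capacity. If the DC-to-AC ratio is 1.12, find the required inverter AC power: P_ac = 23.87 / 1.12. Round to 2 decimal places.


The inverter AC capacity is determined by the DC/AC ratio.
Given: P_dc = 23.87 kW, DC/AC ratio = 1.12
P_ac = P_dc / ratio = 23.87 / 1.12
P_ac = 21.31 kW

21.31


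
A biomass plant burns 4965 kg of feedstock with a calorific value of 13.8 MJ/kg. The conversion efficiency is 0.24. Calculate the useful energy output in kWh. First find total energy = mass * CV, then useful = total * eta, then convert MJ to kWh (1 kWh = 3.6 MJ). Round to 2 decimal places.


Total energy = mass * CV = 4965 * 13.8 = 68517.0 MJ
Useful energy = total * eta = 68517.0 * 0.24 = 16444.08 MJ
Convert to kWh: 16444.08 / 3.6
Useful energy = 4567.80 kWh

4567.80


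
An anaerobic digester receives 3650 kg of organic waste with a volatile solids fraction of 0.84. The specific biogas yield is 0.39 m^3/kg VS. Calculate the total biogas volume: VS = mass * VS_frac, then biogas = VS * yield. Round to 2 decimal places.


Compute volatile solids:
  VS = mass * VS_fraction = 3650 * 0.84 = 3066.0 kg
Calculate biogas volume:
  Biogas = VS * specific_yield = 3066.0 * 0.39
  Biogas = 1195.74 m^3

1195.74


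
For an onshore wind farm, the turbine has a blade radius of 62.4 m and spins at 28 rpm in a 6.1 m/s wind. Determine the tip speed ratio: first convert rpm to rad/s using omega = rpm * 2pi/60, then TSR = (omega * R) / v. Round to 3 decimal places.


Convert rotational speed to rad/s:
  omega = 28 * 2 * pi / 60 = 2.9322 rad/s
Compute tip speed:
  v_tip = omega * R = 2.9322 * 62.4 = 182.966 m/s
Tip speed ratio:
  TSR = v_tip / v_wind = 182.966 / 6.1 = 29.994

29.994


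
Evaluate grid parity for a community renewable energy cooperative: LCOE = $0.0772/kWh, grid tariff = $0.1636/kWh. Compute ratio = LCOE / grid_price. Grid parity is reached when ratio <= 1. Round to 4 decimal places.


Compare LCOE to grid price:
  LCOE = $0.0772/kWh, Grid price = $0.1636/kWh
  Ratio = LCOE / grid_price = 0.0772 / 0.1636 = 0.4719
  Grid parity achieved (ratio <= 1)? yes

0.4719


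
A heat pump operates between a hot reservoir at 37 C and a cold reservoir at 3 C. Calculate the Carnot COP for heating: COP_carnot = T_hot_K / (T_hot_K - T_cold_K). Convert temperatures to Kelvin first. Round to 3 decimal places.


Convert to Kelvin:
  T_hot = 37 + 273.15 = 310.15 K
  T_cold = 3 + 273.15 = 276.15 K
Apply Carnot COP formula:
  COP = T_hot_K / (T_hot_K - T_cold_K) = 310.15 / 34.0
  COP = 9.122

9.122


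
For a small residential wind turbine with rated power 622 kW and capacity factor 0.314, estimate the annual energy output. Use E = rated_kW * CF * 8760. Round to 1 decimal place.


Annual energy = rated_kW * capacity_factor * hours_per_year
Given: P_rated = 622 kW, CF = 0.314, hours = 8760
E = 622 * 0.314 * 8760
E = 1710898.1 kWh

1710898.1
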